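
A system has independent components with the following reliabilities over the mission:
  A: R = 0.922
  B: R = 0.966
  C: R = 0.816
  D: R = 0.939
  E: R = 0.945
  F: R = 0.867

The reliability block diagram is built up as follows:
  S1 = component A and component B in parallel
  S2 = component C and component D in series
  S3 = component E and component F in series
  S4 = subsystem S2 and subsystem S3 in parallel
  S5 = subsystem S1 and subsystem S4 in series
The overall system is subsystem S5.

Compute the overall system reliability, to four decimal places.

Parallel (A and B): 1 − (1 − 0.922000)(1 − 0.966000) = 0.997348
Series (C and D): 0.816000 × 0.939000 = 0.766224
Series (E and F): 0.945000 × 0.867000 = 0.819315
Parallel ([0.766224] and [0.819315]): 1 − (1 − 0.766224)(1 − 0.819315) = 0.957760
Series ([0.997348] and [0.957760]): 0.997348 × 0.957760 = 0.9552

0.9552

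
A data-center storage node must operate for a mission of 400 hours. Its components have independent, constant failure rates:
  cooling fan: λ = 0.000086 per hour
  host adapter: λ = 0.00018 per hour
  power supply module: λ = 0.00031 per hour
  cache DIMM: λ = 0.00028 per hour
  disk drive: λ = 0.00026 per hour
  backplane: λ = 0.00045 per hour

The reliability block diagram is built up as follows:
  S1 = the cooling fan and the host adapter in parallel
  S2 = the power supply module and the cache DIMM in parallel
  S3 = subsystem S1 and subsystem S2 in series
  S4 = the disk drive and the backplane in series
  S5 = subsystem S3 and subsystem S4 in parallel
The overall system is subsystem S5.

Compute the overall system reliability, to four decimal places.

R(cooling fan) = exp(−0.000086 × 400) = 0.966185
R(host adapter) = exp(−0.00018 × 400) = 0.930531
R(power supply module) = exp(−0.00031 × 400) = 0.883380
R(cache DIMM) = exp(−0.00028 × 400) = 0.894044
R(disk drive) = exp(−0.00026 × 400) = 0.901225
R(backplane) = exp(−0.00045 × 400) = 0.835270
Parallel (cooling fan and host adapter): 1 − (1 − 0.966185)(1 − 0.930531) = 0.997651
Parallel (power supply module and cache DIMM): 1 − (1 − 0.883380)(1 − 0.894044) = 0.987643
Series ([0.997651] and [0.987643]): 0.997651 × 0.987643 = 0.985323
Series (disk drive and backplane): 0.901225 × 0.835270 = 0.752766
Parallel ([0.985323] and [0.752766]): 1 − (1 − 0.985323)(1 − 0.752766) = 0.9964

0.9964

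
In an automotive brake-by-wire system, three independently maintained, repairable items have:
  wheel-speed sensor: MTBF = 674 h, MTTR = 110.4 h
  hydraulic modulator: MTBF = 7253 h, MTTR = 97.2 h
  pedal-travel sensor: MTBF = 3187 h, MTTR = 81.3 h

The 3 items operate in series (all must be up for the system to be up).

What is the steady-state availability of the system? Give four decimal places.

0.8268

A(wheel-speed sensor) = MTBF/(MTBF+MTTR) = 674/(674+110.4) = 0.859255
A(hydraulic modulator) = MTBF/(MTBF+MTTR) = 7253/(7253+97.2) = 0.986776
A(pedal-travel sensor) = MTBF/(MTBF+MTTR) = 3187/(3187+81.3) = 0.975125
Series availability: 0.859255 × 0.986776 × 0.975125 = 0.8268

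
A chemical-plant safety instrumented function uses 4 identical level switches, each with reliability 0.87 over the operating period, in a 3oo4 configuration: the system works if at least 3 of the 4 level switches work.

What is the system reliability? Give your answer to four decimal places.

R = Σ_{i=3}^{4} C(4,i) p^i (1−p)^{4−i} with p = 0.87
C(4,3)·0.87^3·0.13^1 = 0.342422
C(4,4)·0.87^4·0.13^0 = 0.572898
Sum = 0.9153

0.9153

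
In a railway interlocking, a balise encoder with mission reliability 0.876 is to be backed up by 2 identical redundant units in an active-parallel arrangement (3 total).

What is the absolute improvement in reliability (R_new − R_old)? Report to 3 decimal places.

0.122

R_before = 0.876
R_after = 1 − (1 − 0.876)^3 = 0.998
ΔR = 0.998 − 0.876 = 0.122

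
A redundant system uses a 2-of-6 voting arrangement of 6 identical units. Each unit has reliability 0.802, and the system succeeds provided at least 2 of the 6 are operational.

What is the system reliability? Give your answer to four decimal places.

0.9985

R = Σ_{i=2}^{6} C(6,i) p^i (1−p)^{6−i} with p = 0.802
C(6,2)·0.802^2·0.198^4 = 0.014829
C(6,3)·0.802^3·0.198^3 = 0.080085
C(6,4)·0.802^4·0.198^2 = 0.243287
C(6,5)·0.802^5·0.198^1 = 0.394174
C(6,6)·0.802^6·0.198^0 = 0.266101
Sum = 0.9985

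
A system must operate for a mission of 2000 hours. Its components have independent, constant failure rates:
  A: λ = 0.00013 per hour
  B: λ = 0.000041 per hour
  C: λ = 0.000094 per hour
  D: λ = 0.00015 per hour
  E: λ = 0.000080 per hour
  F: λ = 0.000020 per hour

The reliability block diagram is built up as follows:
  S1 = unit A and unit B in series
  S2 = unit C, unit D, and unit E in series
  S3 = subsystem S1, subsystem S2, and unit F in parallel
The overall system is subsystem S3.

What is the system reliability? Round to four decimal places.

R(A) = exp(−0.00013 × 2000) = 0.771052
R(B) = exp(−0.000041 × 2000) = 0.921272
R(C) = exp(−0.000094 × 2000) = 0.828615
R(D) = exp(−0.00015 × 2000) = 0.740818
R(E) = exp(−0.000080 × 2000) = 0.852144
R(F) = exp(−0.000020 × 2000) = 0.960789
Series (A and B): 0.771052 × 0.921272 = 0.710349
Series (C, D, and E): 0.828615 × 0.740818 × 0.852144 = 0.523091
Parallel ([0.710349], [0.523091], and F): 1 − (1 − 0.710349)(1 − 0.523091)(1 − 0.960789) = 0.9946

0.9946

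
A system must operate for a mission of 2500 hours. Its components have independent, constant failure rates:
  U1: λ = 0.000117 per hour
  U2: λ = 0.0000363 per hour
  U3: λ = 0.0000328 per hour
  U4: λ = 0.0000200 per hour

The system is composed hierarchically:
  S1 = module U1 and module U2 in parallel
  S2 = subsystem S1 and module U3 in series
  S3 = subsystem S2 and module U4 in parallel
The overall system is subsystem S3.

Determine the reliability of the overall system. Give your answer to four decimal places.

R(U1) = exp(−0.000117 × 2500) = 0.746395
R(U2) = exp(−0.0000363 × 2500) = 0.913246
R(U3) = exp(−0.0000328 × 2500) = 0.921272
R(U4) = exp(−0.0000200 × 2500) = 0.951229
Parallel (U1 and U2): 1 − (1 − 0.746395)(1 − 0.913246) = 0.977999
Series ([0.977999] and U3): 0.977999 × 0.921272 = 0.901003
Parallel ([0.901003] and U4): 1 − (1 − 0.901003)(1 − 0.951229) = 0.9952

0.9952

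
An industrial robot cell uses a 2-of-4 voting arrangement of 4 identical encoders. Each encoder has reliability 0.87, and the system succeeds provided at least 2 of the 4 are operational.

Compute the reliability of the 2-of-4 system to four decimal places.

0.9921

R = Σ_{i=2}^{4} C(4,i) p^i (1−p)^{4−i} with p = 0.87
C(4,2)·0.87^2·0.13^2 = 0.076750
C(4,3)·0.87^3·0.13^1 = 0.342422
C(4,4)·0.87^4·0.13^0 = 0.572898
Sum = 0.9921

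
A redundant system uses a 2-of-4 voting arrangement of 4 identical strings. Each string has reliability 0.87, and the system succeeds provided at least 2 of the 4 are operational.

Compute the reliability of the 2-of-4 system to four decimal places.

0.9921

R = Σ_{i=2}^{4} C(4,i) p^i (1−p)^{4−i} with p = 0.87
C(4,2)·0.87^2·0.13^2 = 0.076750
C(4,3)·0.87^3·0.13^1 = 0.342422
C(4,4)·0.87^4·0.13^0 = 0.572898
Sum = 0.9921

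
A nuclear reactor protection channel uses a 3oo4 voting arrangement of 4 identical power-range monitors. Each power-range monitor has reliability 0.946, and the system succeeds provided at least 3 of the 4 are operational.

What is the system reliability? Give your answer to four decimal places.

0.9837

R = Σ_{i=3}^{4} C(4,i) p^i (1−p)^{4−i} with p = 0.946
C(4,3)·0.946^3·0.054^1 = 0.182864
C(4,4)·0.946^4·0.054^0 = 0.800875
Sum = 0.9837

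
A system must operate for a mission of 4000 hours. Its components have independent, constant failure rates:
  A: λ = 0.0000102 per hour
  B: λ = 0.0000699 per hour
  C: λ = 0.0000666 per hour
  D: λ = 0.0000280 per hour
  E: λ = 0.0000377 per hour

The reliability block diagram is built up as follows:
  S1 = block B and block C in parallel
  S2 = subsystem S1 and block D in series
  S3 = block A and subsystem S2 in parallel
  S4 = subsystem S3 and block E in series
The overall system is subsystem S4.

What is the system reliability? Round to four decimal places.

R(A) = exp(−0.0000102 × 4000) = 0.960021
R(B) = exp(−0.0000699 × 4000) = 0.756086
R(C) = exp(−0.0000666 × 4000) = 0.766133
R(D) = exp(−0.0000280 × 4000) = 0.894044
R(E) = exp(−0.0000377 × 4000) = 0.860020
Parallel (B and C): 1 − (1 − 0.756086)(1 − 0.766133) = 0.942957
Series ([0.942957] and D): 0.942957 × 0.894044 = 0.843045
Parallel (A and [0.843045]): 1 − (1 − 0.960021)(1 − 0.843045) = 0.993725
Series ([0.993725] and E): 0.993725 × 0.860020 = 0.8546

0.8546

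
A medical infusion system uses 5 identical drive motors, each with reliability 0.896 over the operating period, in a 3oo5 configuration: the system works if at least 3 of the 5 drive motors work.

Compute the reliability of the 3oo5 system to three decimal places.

R = Σ_{i=3}^{5} C(5,i) p^i (1−p)^{5−i} with p = 0.896
C(5,3)·0.896^3·0.104^2 = 0.07780
C(5,4)·0.896^4·0.104^1 = 0.33515
C(5,5)·0.896^5·0.104^0 = 0.57748
Sum = 0.990

0.990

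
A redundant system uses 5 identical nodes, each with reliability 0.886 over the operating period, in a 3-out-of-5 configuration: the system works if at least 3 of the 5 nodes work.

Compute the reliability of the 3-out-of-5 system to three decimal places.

0.988

R = Σ_{i=3}^{5} C(5,i) p^i (1−p)^{5−i} with p = 0.886
C(5,3)·0.886^3·0.114^2 = 0.09039
C(5,4)·0.886^4·0.114^1 = 0.35124
C(5,5)·0.886^5·0.114^0 = 0.54597
Sum = 0.988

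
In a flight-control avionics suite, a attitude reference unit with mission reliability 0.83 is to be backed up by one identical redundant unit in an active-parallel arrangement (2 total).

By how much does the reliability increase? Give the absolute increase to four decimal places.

R_before = 0.83
R_after = 1 − (1 − 0.83)^2 = 0.9711
ΔR = 0.9711 − 0.83 = 0.1411

0.1411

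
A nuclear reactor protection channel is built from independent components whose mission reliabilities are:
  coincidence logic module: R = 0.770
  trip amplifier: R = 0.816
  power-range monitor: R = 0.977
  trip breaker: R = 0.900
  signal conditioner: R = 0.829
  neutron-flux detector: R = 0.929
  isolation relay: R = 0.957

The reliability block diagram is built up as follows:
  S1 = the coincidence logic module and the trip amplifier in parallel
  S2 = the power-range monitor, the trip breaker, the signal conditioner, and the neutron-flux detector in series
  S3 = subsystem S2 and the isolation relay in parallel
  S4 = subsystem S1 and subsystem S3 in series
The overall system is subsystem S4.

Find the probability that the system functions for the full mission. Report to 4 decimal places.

Parallel (coincidence logic module and trip amplifier): 1 − (1 − 0.770000)(1 − 0.816000) = 0.957680
Series (power-range monitor, trip breaker, signal conditioner, and neutron-flux detector): 0.977000 × 0.900000 × 0.829000 × 0.929000 = 0.677185
Parallel ([0.677185] and isolation relay): 1 − (1 − 0.677185)(1 − 0.957000) = 0.986119
Series ([0.957680] and [0.986119]): 0.957680 × 0.986119 = 0.9444

0.9444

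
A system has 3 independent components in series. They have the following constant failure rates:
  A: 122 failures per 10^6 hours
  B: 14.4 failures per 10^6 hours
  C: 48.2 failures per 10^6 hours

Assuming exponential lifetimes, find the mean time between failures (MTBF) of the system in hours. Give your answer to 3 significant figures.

5420

Series of exponential components: λ_sys = Σ λ_i
λ_sys = 0.000122 + 0.0000144 + 0.0000482 = 1.8460e-04 /h
MTBF = 1 / λ_sys = 5420 h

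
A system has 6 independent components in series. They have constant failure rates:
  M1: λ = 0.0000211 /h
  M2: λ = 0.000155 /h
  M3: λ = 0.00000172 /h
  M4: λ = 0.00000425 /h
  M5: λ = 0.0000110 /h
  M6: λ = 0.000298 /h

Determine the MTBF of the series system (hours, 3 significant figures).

2040

Series of exponential components: λ_sys = Σ λ_i
λ_sys = 0.0000211 + 0.000155 + 0.00000172 + 0.00000425 + 0.0000110 + 0.000298 = 4.9107e-04 /h
MTBF = 1 / λ_sys = 2040 h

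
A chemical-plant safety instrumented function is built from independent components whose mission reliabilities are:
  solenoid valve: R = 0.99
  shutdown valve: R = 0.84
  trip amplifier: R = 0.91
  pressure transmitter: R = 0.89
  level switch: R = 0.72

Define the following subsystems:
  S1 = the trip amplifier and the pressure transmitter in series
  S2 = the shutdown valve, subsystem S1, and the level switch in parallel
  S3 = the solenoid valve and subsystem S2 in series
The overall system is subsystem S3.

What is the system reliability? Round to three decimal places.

0.982

Series (trip amplifier and pressure transmitter): 0.91000 × 0.89000 = 0.80990
Parallel (shutdown valve, [0.80990], and level switch): 1 − (1 − 0.84000)(1 − 0.80990)(1 − 0.72000) = 0.99148
Series (solenoid valve and [0.99148]): 0.99000 × 0.99148 = 0.982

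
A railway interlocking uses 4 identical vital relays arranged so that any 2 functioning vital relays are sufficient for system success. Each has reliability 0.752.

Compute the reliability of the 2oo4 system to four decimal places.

0.9503

R = Σ_{i=2}^{4} C(4,i) p^i (1−p)^{4−i} with p = 0.752
C(4,2)·0.752^2·0.248^2 = 0.208685
C(4,3)·0.752^3·0.248^1 = 0.421857
C(4,4)·0.752^4·0.248^0 = 0.319795
Sum = 0.9503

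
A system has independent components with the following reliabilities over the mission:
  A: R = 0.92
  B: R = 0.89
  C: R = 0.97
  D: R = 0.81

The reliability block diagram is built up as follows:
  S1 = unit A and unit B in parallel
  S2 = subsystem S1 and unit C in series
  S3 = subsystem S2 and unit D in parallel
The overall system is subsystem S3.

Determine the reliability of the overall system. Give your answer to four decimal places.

Parallel (A and B): 1 − (1 − 0.920000)(1 − 0.890000) = 0.991200
Series ([0.991200] and C): 0.991200 × 0.970000 = 0.961464
Parallel ([0.961464] and D): 1 − (1 − 0.961464)(1 − 0.810000) = 0.9927

0.9927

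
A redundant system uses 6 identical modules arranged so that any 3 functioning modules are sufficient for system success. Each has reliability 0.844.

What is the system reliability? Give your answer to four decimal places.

R = Σ_{i=3}^{6} C(6,i) p^i (1−p)^{6−i} with p = 0.844
C(6,3)·0.844^3·0.156^3 = 0.045649
C(6,4)·0.844^4·0.156^2 = 0.185230
C(6,5)·0.844^5·0.156^1 = 0.400856
C(6,6)·0.844^6·0.156^0 = 0.361455
Sum = 0.9932

0.9932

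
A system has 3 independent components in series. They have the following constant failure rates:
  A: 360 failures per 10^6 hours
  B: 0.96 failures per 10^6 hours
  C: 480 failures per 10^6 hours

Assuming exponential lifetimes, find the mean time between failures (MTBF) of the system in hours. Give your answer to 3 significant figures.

1190

Series of exponential components: λ_sys = Σ λ_i
λ_sys = 0.00036 + 0.00000096 + 0.00048 = 8.4096e-04 /h
MTBF = 1 / λ_sys = 1190 h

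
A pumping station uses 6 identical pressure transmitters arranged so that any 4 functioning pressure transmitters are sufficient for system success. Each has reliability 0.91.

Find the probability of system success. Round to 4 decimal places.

0.9882

R = Σ_{i=4}^{6} C(6,i) p^i (1−p)^{6−i} with p = 0.91
C(6,4)·0.91^4·0.09^2 = 0.083319
C(6,5)·0.91^5·0.09^1 = 0.336977
C(6,6)·0.91^6·0.09^0 = 0.567869
Sum = 0.9882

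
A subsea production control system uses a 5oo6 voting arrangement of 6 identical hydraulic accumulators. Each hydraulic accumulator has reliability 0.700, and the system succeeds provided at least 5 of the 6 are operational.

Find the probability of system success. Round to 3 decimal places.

0.420

R = Σ_{i=5}^{6} C(6,i) p^i (1−p)^{6−i} with p = 0.700
C(6,5)·0.700^5·0.300^1 = 0.30253
C(6,6)·0.700^6·0.300^0 = 0.11765
Sum = 0.420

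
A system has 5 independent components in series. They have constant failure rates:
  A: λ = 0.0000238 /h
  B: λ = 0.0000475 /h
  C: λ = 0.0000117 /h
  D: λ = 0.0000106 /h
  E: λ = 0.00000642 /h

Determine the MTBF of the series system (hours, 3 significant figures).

10000

Series of exponential components: λ_sys = Σ λ_i
λ_sys = 0.0000238 + 0.0000475 + 0.0000117 + 0.0000106 + 0.00000642 = 1.0002e-04 /h
MTBF = 1 / λ_sys = 10000 h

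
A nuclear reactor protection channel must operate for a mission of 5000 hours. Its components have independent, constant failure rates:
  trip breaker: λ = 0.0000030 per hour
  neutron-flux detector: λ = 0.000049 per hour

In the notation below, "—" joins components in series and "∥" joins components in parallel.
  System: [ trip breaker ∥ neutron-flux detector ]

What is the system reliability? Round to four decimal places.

0.9968

R(trip breaker) = exp(−0.0000030 × 5000) = 0.985112
R(neutron-flux detector) = exp(−0.000049 × 5000) = 0.782705
Parallel (trip breaker and neutron-flux detector): 1 − (1 − 0.985112)(1 − 0.782705) = 0.9968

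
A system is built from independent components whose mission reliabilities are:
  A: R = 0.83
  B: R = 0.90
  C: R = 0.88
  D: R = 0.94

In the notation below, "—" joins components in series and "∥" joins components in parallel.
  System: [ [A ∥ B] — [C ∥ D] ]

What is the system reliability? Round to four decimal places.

Parallel (A and B): 1 − (1 − 0.830000)(1 − 0.900000) = 0.983000
Parallel (C and D): 1 − (1 − 0.880000)(1 − 0.940000) = 0.992800
Series ([0.983000] and [0.992800]): 0.983000 × 0.992800 = 0.9759

0.9759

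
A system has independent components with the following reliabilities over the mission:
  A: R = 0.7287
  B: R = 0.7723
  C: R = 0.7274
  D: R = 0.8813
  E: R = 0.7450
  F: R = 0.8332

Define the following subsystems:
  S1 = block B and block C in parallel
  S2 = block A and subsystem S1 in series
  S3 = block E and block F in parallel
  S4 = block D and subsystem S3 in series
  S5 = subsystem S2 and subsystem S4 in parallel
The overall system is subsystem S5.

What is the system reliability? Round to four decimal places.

0.9506

Parallel (B and C): 1 − (1 − 0.772300)(1 − 0.727400) = 0.937929
Series (A and [0.937929]): 0.728700 × 0.937929 = 0.683469
Parallel (E and F): 1 − (1 − 0.745000)(1 − 0.833200) = 0.957466
Series (D and [0.957466]): 0.881300 × 0.957466 = 0.843815
Parallel ([0.683469] and [0.843815]): 1 − (1 − 0.683469)(1 − 0.843815) = 0.9506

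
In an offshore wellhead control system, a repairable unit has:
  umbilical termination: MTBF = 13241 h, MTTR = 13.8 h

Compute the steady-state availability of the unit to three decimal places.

A(umbilical termination) = MTBF/(MTBF+MTTR) = 13241/(13241+13.8) = 0.999

0.999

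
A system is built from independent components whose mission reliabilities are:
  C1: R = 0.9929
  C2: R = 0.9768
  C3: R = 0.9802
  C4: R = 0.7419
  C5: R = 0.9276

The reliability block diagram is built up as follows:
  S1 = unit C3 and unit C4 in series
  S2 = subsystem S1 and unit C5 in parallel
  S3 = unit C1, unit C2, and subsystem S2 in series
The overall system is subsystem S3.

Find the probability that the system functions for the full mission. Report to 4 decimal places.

Series (C3 and C4): 0.980200 × 0.741900 = 0.727210
Parallel ([0.727210] and C5): 1 − (1 − 0.727210)(1 − 0.927600) = 0.980250
Series (C1, C2, and [0.980250]): 0.992900 × 0.976800 × 0.980250 = 0.9507

0.9507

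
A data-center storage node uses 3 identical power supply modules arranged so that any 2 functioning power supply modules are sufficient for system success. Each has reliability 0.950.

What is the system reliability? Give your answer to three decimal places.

R = Σ_{i=2}^{3} C(3,i) p^i (1−p)^{3−i} with p = 0.950
C(3,2)·0.950^2·0.050^1 = 0.13538
C(3,3)·0.950^3·0.050^0 = 0.85738
Sum = 0.993

0.993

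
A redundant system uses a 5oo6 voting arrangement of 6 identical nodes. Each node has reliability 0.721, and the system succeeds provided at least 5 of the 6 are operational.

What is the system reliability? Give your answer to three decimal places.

0.467

R = Σ_{i=5}^{6} C(6,i) p^i (1−p)^{6−i} with p = 0.721
C(6,5)·0.721^5·0.279^1 = 0.32616
C(6,6)·0.721^6·0.279^0 = 0.14048
Sum = 0.467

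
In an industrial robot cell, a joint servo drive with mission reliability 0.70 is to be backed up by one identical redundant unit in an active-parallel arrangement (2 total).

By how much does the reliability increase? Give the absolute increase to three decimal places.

R_before = 0.70
R_after = 1 − (1 − 0.70)^2 = 0.910
ΔR = 0.910 − 0.70 = 0.210

0.210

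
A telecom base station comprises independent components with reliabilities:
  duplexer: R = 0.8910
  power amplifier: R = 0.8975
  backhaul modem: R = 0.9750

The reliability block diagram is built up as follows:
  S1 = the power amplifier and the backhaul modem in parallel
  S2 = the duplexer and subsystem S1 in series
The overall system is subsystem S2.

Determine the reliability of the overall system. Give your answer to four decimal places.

Parallel (power amplifier and backhaul modem): 1 − (1 − 0.897500)(1 − 0.975000) = 0.997438
Series (duplexer and [0.997438]): 0.891000 × 0.997438 = 0.8887

0.8887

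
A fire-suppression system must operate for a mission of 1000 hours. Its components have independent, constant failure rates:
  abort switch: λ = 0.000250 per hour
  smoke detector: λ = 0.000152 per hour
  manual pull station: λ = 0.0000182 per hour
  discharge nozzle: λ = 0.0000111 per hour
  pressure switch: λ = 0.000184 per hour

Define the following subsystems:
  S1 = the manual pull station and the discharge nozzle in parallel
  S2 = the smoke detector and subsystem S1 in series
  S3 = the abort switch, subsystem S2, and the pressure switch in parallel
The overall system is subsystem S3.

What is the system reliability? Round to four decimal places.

R(abort switch) = exp(−0.000250 × 1000) = 0.778801
R(smoke detector) = exp(−0.000152 × 1000) = 0.858988
R(manual pull station) = exp(−0.0000182 × 1000) = 0.981965
R(discharge nozzle) = exp(−0.0000111 × 1000) = 0.988961
R(pressure switch) = exp(−0.000184 × 1000) = 0.831936
Parallel (manual pull station and discharge nozzle): 1 − (1 − 0.981965)(1 − 0.988961) = 0.999801
Series (smoke detector and [0.999801]): 0.858988 × 0.999801 = 0.858817
Parallel (abort switch, [0.858817], and pressure switch): 1 − (1 − 0.778801)(1 − 0.858817)(1 − 0.831936) = 0.9948

0.9948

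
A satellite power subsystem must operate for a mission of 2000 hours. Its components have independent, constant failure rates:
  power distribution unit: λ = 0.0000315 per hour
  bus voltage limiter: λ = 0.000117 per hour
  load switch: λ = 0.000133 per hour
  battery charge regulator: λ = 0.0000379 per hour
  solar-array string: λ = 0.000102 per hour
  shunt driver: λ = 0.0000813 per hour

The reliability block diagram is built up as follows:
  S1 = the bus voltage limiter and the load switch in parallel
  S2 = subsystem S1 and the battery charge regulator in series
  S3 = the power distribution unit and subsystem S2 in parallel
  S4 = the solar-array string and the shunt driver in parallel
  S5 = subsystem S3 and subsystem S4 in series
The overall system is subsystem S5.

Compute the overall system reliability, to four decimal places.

0.9653

R(power distribution unit) = exp(−0.0000315 × 2000) = 0.938943
R(bus voltage limiter) = exp(−0.000117 × 2000) = 0.791362
R(load switch) = exp(−0.000133 × 2000) = 0.766439
R(battery charge regulator) = exp(−0.0000379 × 2000) = 0.927002
R(solar-array string) = exp(−0.000102 × 2000) = 0.815462
R(shunt driver) = exp(−0.0000813 × 2000) = 0.849931
Parallel (bus voltage limiter and load switch): 1 − (1 − 0.791362)(1 − 0.766439) = 0.951270
Series ([0.951270] and battery charge regulator): 0.951270 × 0.927002 = 0.881829
Parallel (power distribution unit and [0.881829]): 1 − (1 − 0.938943)(1 − 0.881829) = 0.992785
Parallel (solar-array string and shunt driver): 1 − (1 − 0.815462)(1 − 0.849931) = 0.972307
Series ([0.992785] and [0.972307]): 0.992785 × 0.972307 = 0.9653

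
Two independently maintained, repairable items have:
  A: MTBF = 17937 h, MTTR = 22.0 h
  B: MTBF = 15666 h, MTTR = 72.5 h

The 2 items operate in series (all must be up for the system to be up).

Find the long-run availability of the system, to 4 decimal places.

0.9942

A(A) = MTBF/(MTBF+MTTR) = 17937/(17937+22.0) = 0.998775
A(B) = MTBF/(MTBF+MTTR) = 15666/(15666+72.5) = 0.995393
Series availability: 0.998775 × 0.995393 = 0.9942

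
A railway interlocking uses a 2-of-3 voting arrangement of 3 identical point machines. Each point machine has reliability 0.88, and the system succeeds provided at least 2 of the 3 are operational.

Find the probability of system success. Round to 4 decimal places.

0.9603

R = Σ_{i=2}^{3} C(3,i) p^i (1−p)^{3−i} with p = 0.88
C(3,2)·0.88^2·0.12^1 = 0.278784
C(3,3)·0.88^3·0.12^0 = 0.681472
Sum = 0.9603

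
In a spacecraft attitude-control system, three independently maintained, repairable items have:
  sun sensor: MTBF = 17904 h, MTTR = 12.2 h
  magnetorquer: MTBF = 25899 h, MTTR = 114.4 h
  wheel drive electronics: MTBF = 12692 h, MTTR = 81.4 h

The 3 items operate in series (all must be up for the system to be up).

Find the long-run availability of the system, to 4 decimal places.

A(sun sensor) = MTBF/(MTBF+MTTR) = 17904/(17904+12.2) = 0.999319
A(magnetorquer) = MTBF/(MTBF+MTTR) = 25899/(25899+114.4) = 0.995602
A(wheel drive electronics) = MTBF/(MTBF+MTTR) = 12692/(12692+81.4) = 0.993627
Series availability: 0.999319 × 0.995602 × 0.993627 = 0.9886

0.9886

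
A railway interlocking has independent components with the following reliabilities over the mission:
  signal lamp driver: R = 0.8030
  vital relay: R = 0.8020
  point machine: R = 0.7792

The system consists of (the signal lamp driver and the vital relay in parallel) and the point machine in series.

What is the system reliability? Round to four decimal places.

0.7488

Parallel (signal lamp driver and vital relay): 1 − (1 − 0.803000)(1 − 0.802000) = 0.960994
Series ([0.960994] and point machine): 0.960994 × 0.779200 = 0.7488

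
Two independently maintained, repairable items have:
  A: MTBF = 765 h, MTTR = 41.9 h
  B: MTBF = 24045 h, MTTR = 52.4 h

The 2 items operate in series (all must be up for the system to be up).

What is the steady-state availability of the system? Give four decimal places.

0.9460

A(A) = MTBF/(MTBF+MTTR) = 765/(765+41.9) = 0.948073
A(B) = MTBF/(MTBF+MTTR) = 24045/(24045+52.4) = 0.997825
Series availability: 0.948073 × 0.997825 = 0.9460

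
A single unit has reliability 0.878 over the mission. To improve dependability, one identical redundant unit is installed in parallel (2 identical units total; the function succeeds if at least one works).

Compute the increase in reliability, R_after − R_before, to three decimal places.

R_before = 0.878
R_after = 1 − (1 − 0.878)^2 = 0.985
ΔR = 0.985 − 0.878 = 0.107

0.107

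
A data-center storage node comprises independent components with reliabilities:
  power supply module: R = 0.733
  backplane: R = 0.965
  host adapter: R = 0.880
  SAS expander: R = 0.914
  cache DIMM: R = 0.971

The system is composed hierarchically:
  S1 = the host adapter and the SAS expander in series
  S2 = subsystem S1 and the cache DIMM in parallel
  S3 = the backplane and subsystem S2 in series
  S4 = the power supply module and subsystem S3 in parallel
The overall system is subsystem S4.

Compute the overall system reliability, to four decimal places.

Series (host adapter and SAS expander): 0.880000 × 0.914000 = 0.804320
Parallel ([0.804320] and cache DIMM): 1 − (1 − 0.804320)(1 − 0.971000) = 0.994325
Series (backplane and [0.994325]): 0.965000 × 0.994325 = 0.959524
Parallel (power supply module and [0.959524]): 1 − (1 − 0.733000)(1 − 0.959524) = 0.9892

0.9892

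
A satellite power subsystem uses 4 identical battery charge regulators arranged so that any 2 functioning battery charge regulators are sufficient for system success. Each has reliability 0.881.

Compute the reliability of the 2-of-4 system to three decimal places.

R = Σ_{i=2}^{4} C(4,i) p^i (1−p)^{4−i} with p = 0.881
C(4,2)·0.881^2·0.119^2 = 0.06595
C(4,3)·0.881^3·0.119^1 = 0.32549
C(4,4)·0.881^4·0.119^0 = 0.60243
Sum = 0.994

0.994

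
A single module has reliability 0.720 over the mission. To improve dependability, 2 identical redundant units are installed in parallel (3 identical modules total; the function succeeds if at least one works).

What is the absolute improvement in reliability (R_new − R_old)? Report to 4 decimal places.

0.2580

R_before = 0.720
R_after = 1 − (1 − 0.720)^3 = 0.9780
ΔR = 0.9780 − 0.720 = 0.2580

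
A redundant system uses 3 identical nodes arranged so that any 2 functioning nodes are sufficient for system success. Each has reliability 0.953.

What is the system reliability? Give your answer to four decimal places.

0.9936

R = Σ_{i=2}^{3} C(3,i) p^i (1−p)^{3−i} with p = 0.953
C(3,2)·0.953^2·0.047^1 = 0.128057
C(3,3)·0.953^3·0.047^0 = 0.865523
Sum = 0.9936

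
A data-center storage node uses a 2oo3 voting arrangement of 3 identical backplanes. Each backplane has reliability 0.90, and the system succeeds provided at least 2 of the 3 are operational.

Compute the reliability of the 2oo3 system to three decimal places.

0.972

R = Σ_{i=2}^{3} C(3,i) p^i (1−p)^{3−i} with p = 0.90
C(3,2)·0.90^2·0.10^1 = 0.24300
C(3,3)·0.90^3·0.10^0 = 0.72900
Sum = 0.972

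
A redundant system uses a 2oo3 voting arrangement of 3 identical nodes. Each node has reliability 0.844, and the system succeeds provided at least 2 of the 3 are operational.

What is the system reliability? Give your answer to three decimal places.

R = Σ_{i=2}^{3} C(3,i) p^i (1−p)^{3−i} with p = 0.844
C(3,2)·0.844^2·0.156^1 = 0.33337
C(3,3)·0.844^3·0.156^0 = 0.60121
Sum = 0.935

0.935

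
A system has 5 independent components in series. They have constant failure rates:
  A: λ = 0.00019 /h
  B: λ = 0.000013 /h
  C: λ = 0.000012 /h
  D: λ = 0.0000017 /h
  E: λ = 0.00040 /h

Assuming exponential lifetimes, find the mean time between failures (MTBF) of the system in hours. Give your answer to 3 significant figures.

1620

Series of exponential components: λ_sys = Σ λ_i
λ_sys = 0.00019 + 0.000013 + 0.000012 + 0.0000017 + 0.00040 = 6.1670e-04 /h
MTBF = 1 / λ_sys = 1620 h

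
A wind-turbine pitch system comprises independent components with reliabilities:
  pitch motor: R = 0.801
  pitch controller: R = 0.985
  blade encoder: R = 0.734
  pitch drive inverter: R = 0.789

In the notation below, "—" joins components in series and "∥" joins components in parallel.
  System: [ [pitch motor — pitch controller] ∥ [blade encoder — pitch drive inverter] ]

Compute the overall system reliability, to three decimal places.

0.911

Series (pitch motor and pitch controller): 0.80100 × 0.98500 = 0.78899
Series (blade encoder and pitch drive inverter): 0.73400 × 0.78900 = 0.57913
Parallel ([0.78899] and [0.57913]): 1 − (1 − 0.78899)(1 − 0.57913) = 0.911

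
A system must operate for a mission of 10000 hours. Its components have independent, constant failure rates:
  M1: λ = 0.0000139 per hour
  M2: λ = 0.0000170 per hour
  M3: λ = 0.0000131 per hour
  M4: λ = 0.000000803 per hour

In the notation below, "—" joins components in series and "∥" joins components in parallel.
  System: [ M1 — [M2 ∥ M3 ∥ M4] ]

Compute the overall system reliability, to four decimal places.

0.8701

R(M1) = exp(−0.0000139 × 10000) = 0.870228
R(M2) = exp(−0.0000170 × 10000) = 0.843665
R(M3) = exp(−0.0000131 × 10000) = 0.877218
R(M4) = exp(−0.000000803 × 10000) = 0.992002
Parallel (M2, M3, and M4): 1 − (1 − 0.843665)(1 − 0.877218)(1 − 0.992002) = 0.999846
Series (M1 and [0.999846]): 0.870228 × 0.999846 = 0.8701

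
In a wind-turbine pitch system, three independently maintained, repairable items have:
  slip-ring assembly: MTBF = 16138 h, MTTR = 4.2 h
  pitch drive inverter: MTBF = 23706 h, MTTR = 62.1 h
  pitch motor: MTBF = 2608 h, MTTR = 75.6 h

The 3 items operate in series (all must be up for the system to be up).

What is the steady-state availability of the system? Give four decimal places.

A(slip-ring assembly) = MTBF/(MTBF+MTTR) = 16138/(16138+4.2) = 0.999740
A(pitch drive inverter) = MTBF/(MTBF+MTTR) = 23706/(23706+62.1) = 0.997387
A(pitch motor) = MTBF/(MTBF+MTTR) = 2608/(2608+75.6) = 0.971829
Series availability: 0.999740 × 0.997387 × 0.971829 = 0.9690

0.9690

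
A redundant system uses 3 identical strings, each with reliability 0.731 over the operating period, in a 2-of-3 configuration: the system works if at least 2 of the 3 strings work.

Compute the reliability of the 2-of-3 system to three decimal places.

R = Σ_{i=2}^{3} C(3,i) p^i (1−p)^{3−i} with p = 0.731
C(3,2)·0.731^2·0.269^1 = 0.43123
C(3,3)·0.731^3·0.269^0 = 0.39062
Sum = 0.822

0.822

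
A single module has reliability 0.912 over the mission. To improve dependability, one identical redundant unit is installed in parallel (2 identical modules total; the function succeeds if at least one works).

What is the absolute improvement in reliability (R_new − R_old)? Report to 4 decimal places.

R_before = 0.912
R_after = 1 − (1 − 0.912)^2 = 0.9923
ΔR = 0.9923 − 0.912 = 0.0803

0.0803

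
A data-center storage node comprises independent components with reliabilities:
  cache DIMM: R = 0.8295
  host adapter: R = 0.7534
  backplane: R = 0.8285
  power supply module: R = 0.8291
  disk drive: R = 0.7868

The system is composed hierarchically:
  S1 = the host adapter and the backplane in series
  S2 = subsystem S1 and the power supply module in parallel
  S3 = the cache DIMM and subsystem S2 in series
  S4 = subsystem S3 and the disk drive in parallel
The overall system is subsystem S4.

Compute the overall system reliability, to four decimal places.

Series (host adapter and backplane): 0.753400 × 0.828500 = 0.624192
Parallel ([0.624192] and power supply module): 1 − (1 − 0.624192)(1 − 0.829100) = 0.935774
Series (cache DIMM and [0.935774]): 0.829500 × 0.935774 = 0.776225
Parallel ([0.776225] and disk drive): 1 − (1 − 0.776225)(1 − 0.786800) = 0.9523

0.9523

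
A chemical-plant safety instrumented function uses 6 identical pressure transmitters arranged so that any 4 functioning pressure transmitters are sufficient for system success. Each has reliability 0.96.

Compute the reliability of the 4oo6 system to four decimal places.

R = Σ_{i=4}^{6} C(6,i) p^i (1−p)^{6−i} with p = 0.96
C(6,4)·0.96^4·0.04^2 = 0.020384
C(6,5)·0.96^5·0.04^1 = 0.195689
C(6,6)·0.96^6·0.04^0 = 0.782758
Sum = 0.9988

0.9988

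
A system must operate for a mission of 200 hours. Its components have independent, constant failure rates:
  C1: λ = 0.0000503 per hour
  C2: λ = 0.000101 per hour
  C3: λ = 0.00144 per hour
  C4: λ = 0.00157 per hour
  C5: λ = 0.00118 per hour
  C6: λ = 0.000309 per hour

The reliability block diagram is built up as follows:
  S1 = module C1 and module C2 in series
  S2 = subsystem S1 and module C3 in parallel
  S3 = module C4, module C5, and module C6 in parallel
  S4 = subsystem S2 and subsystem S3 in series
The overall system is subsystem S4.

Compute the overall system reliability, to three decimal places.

0.989

R(C1) = exp(−0.0000503 × 200) = 0.98999
R(C2) = exp(−0.000101 × 200) = 0.98000
R(C3) = exp(−0.00144 × 200) = 0.74976
R(C4) = exp(−0.00157 × 200) = 0.73052
R(C5) = exp(−0.00118 × 200) = 0.78978
R(C6) = exp(−0.000309 × 200) = 0.94007
Series (C1 and C2): 0.98999 × 0.98000 = 0.97019
Parallel ([0.97019] and C3): 1 − (1 − 0.97019)(1 − 0.74976) = 0.99254
Parallel (C4, C5, and C6): 1 − (1 − 0.73052)(1 − 0.78978)(1 − 0.94007) = 0.99660
Series ([0.99254] and [0.99660]): 0.99254 × 0.99660 = 0.989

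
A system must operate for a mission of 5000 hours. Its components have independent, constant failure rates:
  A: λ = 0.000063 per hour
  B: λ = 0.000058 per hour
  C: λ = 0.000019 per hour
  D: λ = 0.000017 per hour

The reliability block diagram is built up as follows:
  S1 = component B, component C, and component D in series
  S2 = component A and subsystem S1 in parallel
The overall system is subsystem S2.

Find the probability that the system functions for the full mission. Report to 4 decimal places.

0.8987

R(A) = exp(−0.000063 × 5000) = 0.729789
R(B) = exp(−0.000058 × 5000) = 0.748264
R(C) = exp(−0.000019 × 5000) = 0.909373
R(D) = exp(−0.000017 × 5000) = 0.918512
Series (B, C, and D): 0.748264 × 0.909373 × 0.918512 = 0.625002
Parallel (A and [0.625002]): 1 − (1 − 0.729789)(1 − 0.625002) = 0.8987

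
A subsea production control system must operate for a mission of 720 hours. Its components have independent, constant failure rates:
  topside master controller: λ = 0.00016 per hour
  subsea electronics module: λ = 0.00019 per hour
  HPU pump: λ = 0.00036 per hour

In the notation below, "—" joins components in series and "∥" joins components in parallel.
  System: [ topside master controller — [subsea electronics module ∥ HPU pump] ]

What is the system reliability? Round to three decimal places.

0.865

R(topside master controller) = exp(−0.00016 × 720) = 0.89119
R(subsea electronics module) = exp(−0.00019 × 720) = 0.87214
R(HPU pump) = exp(−0.00036 × 720) = 0.77167
Parallel (subsea electronics module and HPU pump): 1 − (1 − 0.87214)(1 − 0.77167) = 0.97081
Series (topside master controller and [0.97081]): 0.89119 × 0.97081 = 0.865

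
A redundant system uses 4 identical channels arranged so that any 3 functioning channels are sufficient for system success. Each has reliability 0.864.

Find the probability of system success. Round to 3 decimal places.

0.908

R = Σ_{i=3}^{4} C(4,i) p^i (1−p)^{4−i} with p = 0.864
C(4,3)·0.864^3·0.136^1 = 0.35087
C(4,4)·0.864^4·0.136^0 = 0.55726
Sum = 0.908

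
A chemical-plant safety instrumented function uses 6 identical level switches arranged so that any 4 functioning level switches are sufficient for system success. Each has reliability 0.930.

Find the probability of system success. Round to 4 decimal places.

R = Σ_{i=4}^{6} C(6,i) p^i (1−p)^{6−i} with p = 0.930
C(6,4)·0.930^4·0.070^2 = 0.054982
C(6,5)·0.930^5·0.070^1 = 0.292189
C(6,6)·0.930^6·0.070^0 = 0.646990
Sum = 0.9942

0.9942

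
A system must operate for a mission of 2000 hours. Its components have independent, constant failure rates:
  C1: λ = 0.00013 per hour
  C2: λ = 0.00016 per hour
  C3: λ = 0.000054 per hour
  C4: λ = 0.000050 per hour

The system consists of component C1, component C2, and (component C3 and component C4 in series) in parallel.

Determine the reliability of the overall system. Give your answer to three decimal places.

R(C1) = exp(−0.00013 × 2000) = 0.77105
R(C2) = exp(−0.00016 × 2000) = 0.72615
R(C3) = exp(−0.000054 × 2000) = 0.89763
R(C4) = exp(−0.000050 × 2000) = 0.90484
Series (C3 and C4): 0.89763 × 0.90484 = 0.81221
Parallel (C1, C2, and [0.81221]): 1 − (1 − 0.77105)(1 − 0.72615)(1 − 0.81221) = 0.988

0.988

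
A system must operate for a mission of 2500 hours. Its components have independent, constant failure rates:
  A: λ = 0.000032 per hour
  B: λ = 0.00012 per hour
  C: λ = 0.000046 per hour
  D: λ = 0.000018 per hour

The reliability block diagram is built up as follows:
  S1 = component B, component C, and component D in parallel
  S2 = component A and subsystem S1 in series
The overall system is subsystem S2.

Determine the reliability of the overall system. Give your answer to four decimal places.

0.9220

R(A) = exp(−0.000032 × 2500) = 0.923116
R(B) = exp(−0.00012 × 2500) = 0.740818
R(C) = exp(−0.000046 × 2500) = 0.891366
R(D) = exp(−0.000018 × 2500) = 0.955997
Parallel (B, C, and D): 1 − (1 − 0.740818)(1 − 0.891366)(1 − 0.955997) = 0.998761
Series (A and [0.998761]): 0.923116 × 0.998761 = 0.9220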